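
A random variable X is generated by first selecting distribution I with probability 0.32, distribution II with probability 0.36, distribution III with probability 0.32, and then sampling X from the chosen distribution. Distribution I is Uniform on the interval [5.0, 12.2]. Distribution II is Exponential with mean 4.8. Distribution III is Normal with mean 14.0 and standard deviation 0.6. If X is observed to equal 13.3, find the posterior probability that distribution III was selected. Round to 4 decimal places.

Likelihoods f(13.3 | ·): I: 0; II: 0.0130437; III: 0.336664.
Posterior ∝ prior × likelihood. Numerator for III: 0.32·0.336664 = 0.107733.
Normalizing constant: 0.32·0 + 0.36·0.0130437 + 0.32·0.336664 = 0.112428.
P(III | observation) = 0.107733 / 0.112428 = 0.958234.

0.9582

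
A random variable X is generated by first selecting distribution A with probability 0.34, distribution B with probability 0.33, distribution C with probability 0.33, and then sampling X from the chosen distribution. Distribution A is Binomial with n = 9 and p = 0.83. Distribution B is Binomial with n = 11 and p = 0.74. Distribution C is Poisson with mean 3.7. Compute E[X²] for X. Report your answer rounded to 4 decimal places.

For each component E[X²] = Var + (mean)², giving A: 57.0708; B: 68.376; C: 17.39.
Overall E[X²] = 0.34·57.0708 + 0.33·68.376 + 0.33·17.39 = 47.7069.

47.7069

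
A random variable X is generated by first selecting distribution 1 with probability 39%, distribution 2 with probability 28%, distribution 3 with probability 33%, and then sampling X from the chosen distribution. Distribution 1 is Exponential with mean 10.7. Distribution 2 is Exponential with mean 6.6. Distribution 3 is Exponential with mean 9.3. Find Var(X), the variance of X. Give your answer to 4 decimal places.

Per component, 1: μ=10.7, E[X²]=228.98; 2: μ=6.6, E[X²]=87.12; 3: μ=9.3, E[X²]=172.98.
E[X] = 0.39·10.7 + 0.28·6.6 + 0.33·9.3 = 9.09.
E[X²] = 0.39·228.98 + 0.28·87.12 + 0.33·172.98 = 170.779.
Var(X) = E[X²] − (E[X])² = 170.779 − 82.6281 = 88.1511.

88.1511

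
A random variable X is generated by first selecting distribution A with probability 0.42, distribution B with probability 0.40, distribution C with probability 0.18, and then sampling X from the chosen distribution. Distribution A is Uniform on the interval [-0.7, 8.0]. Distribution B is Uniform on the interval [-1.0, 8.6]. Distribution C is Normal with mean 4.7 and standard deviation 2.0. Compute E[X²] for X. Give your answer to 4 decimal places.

For each component E[X²] = Var + (mean)², giving A: 19.63; B: 22.12; C: 26.09.
Overall E[X²] = 0.42·19.63 + 0.4·22.12 + 0.18·26.09 = 21.7888.

21.7888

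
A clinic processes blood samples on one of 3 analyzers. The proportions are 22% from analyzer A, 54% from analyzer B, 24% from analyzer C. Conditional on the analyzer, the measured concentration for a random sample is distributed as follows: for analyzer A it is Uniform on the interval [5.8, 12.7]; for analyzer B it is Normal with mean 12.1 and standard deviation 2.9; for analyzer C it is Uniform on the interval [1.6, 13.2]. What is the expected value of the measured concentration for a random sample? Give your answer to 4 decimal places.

10.3450

Component means — A: 9.25; B: 12.1; C: 7.4.
E[X] = 0.22·9.25 + 0.54·12.1 + 0.24·7.4 = 10.345.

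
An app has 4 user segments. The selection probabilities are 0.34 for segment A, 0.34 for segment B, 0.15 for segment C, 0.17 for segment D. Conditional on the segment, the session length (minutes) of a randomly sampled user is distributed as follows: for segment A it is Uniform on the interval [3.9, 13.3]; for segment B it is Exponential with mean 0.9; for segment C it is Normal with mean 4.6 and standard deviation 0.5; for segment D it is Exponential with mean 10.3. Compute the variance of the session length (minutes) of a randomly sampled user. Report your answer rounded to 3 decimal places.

Per component, A: μ=8.6, E[X²]=81.3233; B: μ=0.9, E[X²]=1.62; C: μ=4.6, E[X²]=21.41; D: μ=10.3, E[X²]=212.18.
E[X] = 0.34·8.6 + 0.34·0.9 + 0.15·4.6 + 0.17·10.3 = 5.671.
E[X²] = 0.34·81.3233 + 0.34·1.62 + 0.15·21.41 + 0.17·212.18 = 67.4828.
Var(X) = E[X²] − (E[X])² = 67.4828 − 32.1602 = 35.3226.

35.323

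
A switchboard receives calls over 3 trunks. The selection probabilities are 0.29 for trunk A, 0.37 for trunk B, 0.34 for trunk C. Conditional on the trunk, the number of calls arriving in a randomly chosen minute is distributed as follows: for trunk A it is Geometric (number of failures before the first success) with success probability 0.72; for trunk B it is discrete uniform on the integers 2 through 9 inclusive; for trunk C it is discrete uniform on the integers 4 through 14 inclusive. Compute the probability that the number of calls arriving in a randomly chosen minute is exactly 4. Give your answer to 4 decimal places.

0.0784

Conditional on each trunk, P(X = 4): A: 0.00442552; B: 0.125; C: 0.0909091.
By total probability, P(X = 4) = 0.29·0.00442552 + 0.37·0.125 + 0.34·0.0909091 = 0.0784425.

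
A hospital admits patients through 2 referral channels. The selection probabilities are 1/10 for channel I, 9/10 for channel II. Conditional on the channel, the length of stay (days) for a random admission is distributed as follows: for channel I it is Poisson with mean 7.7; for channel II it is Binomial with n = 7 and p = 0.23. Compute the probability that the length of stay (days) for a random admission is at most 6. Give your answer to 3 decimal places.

Conditional on each channel, P(X ≤ 6): I: 0.351369; II: 0.999966.
By total probability, P(X ≤ 6) = 0.1·0.351369 + 0.9·0.999966 = 0.935106.

0.935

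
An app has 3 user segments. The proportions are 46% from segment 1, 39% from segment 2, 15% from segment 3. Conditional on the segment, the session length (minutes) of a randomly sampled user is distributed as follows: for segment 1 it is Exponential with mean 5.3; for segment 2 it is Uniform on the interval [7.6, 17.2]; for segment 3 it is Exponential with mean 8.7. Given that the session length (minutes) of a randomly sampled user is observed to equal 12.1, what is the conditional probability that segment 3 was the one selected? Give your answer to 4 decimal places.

Likelihoods f(12.1 | ·): 1: 0.0192407; 2: 0.104167; 3: 0.0286063.
Posterior ∝ prior × likelihood. Numerator for 3: 0.15·0.0286063 = 0.00429095.
Normalizing constant: 0.46·0.0192407 + 0.39·0.104167 + 0.15·0.0286063 = 0.0537667.
P(3 | observation) = 0.00429095 / 0.0537667 = 0.0798068.

0.0798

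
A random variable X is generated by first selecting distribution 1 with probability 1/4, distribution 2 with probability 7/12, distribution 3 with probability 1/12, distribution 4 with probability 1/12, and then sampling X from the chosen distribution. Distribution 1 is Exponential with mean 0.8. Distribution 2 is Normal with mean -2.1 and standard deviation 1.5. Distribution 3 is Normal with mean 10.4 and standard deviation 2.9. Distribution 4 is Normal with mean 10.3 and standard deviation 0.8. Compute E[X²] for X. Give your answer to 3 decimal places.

For each component E[X²] = Var + (mean)², giving 1: 1.28; 2: 6.66; 3: 116.57; 4: 106.73.
Overall E[X²] = 0.25·1.28 + 0.583333·6.66 + 0.0833333·116.57 + 0.0833333·106.73 = 22.8133.

22.813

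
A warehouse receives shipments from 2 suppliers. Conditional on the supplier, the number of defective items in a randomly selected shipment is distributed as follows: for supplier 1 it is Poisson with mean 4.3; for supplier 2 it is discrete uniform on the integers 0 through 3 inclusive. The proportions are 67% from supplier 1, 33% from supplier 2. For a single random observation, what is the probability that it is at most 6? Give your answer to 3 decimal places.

Conditional on each supplier, P(X ≤ 6): 1: 0.85579; 2: 1.
By total probability, P(X ≤ 6) = 0.67·0.85579 + 0.33·1 = 0.903379.

0.903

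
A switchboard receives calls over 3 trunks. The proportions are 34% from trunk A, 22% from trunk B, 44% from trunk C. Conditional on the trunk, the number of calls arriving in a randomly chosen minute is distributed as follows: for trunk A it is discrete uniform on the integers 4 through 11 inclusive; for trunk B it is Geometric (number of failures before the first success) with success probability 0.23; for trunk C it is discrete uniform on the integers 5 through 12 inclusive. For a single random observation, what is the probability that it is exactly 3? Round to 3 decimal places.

Conditional on each trunk, P(X = 3): A: 0; B: 0.105003; C: 0.
By total probability, P(X = 3) = 0.34·0 + 0.22·0.105003 + 0.44·0 = 0.0231006.

0.023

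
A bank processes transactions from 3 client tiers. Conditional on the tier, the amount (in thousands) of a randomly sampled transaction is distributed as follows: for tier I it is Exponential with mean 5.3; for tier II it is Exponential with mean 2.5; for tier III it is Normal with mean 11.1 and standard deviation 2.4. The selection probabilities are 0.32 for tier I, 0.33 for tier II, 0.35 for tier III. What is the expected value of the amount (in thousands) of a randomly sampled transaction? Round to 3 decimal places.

Component means — I: 5.3; II: 2.5; III: 11.1.
E[X] = 0.32·5.3 + 0.33·2.5 + 0.35·11.1 = 6.406.

6.406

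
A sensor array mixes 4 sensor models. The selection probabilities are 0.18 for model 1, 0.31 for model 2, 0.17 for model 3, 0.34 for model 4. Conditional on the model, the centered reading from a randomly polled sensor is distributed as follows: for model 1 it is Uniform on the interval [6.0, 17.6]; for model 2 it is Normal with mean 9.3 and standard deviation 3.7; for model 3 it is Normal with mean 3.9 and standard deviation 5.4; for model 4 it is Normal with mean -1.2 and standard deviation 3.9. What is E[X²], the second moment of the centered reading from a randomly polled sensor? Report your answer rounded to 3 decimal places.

71.341

For each component E[X²] = Var + (mean)², giving 1: 150.453; 2: 100.18; 3: 44.37; 4: 16.65.
Overall E[X²] = 0.18·150.453 + 0.31·100.18 + 0.17·44.37 + 0.34·16.65 = 71.3413.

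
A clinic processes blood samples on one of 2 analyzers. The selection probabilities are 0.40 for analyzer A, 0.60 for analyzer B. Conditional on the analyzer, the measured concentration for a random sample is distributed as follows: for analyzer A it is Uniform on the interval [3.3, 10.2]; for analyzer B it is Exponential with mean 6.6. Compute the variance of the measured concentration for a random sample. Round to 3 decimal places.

Per component, A: μ=6.75, E[X²]=49.53; B: μ=6.6, E[X²]=87.12.
E[X] = 0.4·6.75 + 0.6·6.6 = 6.66.
E[X²] = 0.4·49.53 + 0.6·87.12 = 72.084.
Var(X) = E[X²] − (E[X])² = 72.084 − 44.3556 = 27.7284.

27.728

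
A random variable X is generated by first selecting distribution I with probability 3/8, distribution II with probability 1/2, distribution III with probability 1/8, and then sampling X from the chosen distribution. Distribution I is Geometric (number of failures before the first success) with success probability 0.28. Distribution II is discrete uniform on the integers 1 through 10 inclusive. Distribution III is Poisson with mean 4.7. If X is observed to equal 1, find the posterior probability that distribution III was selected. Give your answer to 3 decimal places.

Likelihoods P(X=1 | ·): I: 0.2016; II: 0.1; III: 0.0427478.
Posterior ∝ prior × likelihood. Numerator for III: 0.125·0.0427478 = 0.00534348.
Normalizing constant: 0.375·0.2016 + 0.5·0.1 + 0.125·0.0427478 = 0.130943.
P(III | observation) = 0.00534348 / 0.130943 = 0.0408075.

0.041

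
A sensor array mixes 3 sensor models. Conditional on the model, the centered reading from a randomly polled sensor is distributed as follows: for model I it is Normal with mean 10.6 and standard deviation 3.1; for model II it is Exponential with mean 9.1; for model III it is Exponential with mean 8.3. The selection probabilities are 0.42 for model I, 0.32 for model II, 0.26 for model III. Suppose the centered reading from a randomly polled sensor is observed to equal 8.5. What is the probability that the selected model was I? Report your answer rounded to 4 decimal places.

0.6316

Likelihoods f(8.5 | ·): I: 0.102306; II: 0.0431816; III: 0.0432676.
Posterior ∝ prior × likelihood. Numerator for I: 0.42·0.102306 = 0.0429684.
Normalizing constant: 0.42·0.102306 + 0.32·0.0431816 + 0.26·0.0432676 = 0.0680361.
P(I | observation) = 0.0429684 / 0.0680361 = 0.631553.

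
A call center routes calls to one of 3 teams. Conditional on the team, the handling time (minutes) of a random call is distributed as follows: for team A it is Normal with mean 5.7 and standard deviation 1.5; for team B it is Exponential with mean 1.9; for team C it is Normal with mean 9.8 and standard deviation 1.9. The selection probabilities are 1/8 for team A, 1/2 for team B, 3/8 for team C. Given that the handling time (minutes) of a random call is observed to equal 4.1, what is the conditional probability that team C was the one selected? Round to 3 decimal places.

Likelihoods f(4.1 | ·): A: 0.150575; B: 0.0608254; C: 0.00233255.
Posterior ∝ prior × likelihood. Numerator for C: 0.375·0.00233255 = 0.000874707.
Normalizing constant: 0.125·0.150575 + 0.5·0.0608254 + 0.375·0.00233255 = 0.0501093.
P(C | observation) = 0.000874707 / 0.0501093 = 0.017456.

0.017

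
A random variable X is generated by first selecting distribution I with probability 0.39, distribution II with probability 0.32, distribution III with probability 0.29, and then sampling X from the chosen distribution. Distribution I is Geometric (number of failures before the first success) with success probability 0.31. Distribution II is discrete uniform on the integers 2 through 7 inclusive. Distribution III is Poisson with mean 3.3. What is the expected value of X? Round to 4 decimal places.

Component means — I: 2.22581; II: 4.5; III: 3.3.
E[X] = 0.39·2.22581 + 0.32·4.5 + 0.29·3.3 = 3.26506.

3.2651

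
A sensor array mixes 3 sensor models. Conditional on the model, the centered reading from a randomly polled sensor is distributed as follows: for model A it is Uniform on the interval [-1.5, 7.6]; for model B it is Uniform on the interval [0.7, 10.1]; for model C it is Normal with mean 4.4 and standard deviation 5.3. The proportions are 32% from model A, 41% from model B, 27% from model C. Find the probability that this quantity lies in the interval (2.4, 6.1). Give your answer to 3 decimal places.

0.365

Conditional on each model, P(2.4 < X < 6.1): A: 0.406593; B: 0.393617; C: 0.272848.
By total probability, P(2.4 < X < 6.1) = 0.32·0.406593 + 0.41·0.393617 + 0.27·0.272848 = 0.365162.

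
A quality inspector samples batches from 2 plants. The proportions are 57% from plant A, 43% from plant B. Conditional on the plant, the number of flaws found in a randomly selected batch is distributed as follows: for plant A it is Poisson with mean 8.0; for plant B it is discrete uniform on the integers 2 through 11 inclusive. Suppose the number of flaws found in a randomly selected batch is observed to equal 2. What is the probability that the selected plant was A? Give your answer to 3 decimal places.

0.125

Likelihoods P(X=2 | ·): A: 0.0107348; B: 0.1.
Posterior ∝ prior × likelihood. Numerator for A: 0.57·0.0107348 = 0.00611884.
Normalizing constant: 0.57·0.0107348 + 0.43·0.1 = 0.0491188.
P(A | observation) = 0.00611884 / 0.0491188 = 0.124572.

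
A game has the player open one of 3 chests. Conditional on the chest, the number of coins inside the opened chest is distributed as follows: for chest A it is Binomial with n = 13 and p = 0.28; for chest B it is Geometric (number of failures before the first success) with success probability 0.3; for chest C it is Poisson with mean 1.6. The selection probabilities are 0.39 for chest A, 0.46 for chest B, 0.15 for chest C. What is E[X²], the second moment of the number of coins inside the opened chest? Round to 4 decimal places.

12.8957

For each component E[X²] = Var + (mean)², giving A: 15.8704; B: 13.2222; C: 4.16.
Overall E[X²] = 0.39·15.8704 + 0.46·13.2222 + 0.15·4.16 = 12.8957.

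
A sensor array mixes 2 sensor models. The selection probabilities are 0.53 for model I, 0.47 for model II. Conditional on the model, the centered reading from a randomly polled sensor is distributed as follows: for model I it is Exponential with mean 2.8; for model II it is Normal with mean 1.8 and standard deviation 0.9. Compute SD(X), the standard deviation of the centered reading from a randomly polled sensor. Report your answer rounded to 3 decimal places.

Per component, I: μ=2.8, E[X²]=15.68; II: μ=1.8, E[X²]=4.05.
E[X] = 0.53·2.8 + 0.47·1.8 = 2.33.
E[X²] = 0.53·15.68 + 0.47·4.05 = 10.2139.
Var(X) = E[X²] − (E[X])² = 10.2139 − 5.4289 = 4.785.
SD(X) = √4.785 = 2.18746.

2.187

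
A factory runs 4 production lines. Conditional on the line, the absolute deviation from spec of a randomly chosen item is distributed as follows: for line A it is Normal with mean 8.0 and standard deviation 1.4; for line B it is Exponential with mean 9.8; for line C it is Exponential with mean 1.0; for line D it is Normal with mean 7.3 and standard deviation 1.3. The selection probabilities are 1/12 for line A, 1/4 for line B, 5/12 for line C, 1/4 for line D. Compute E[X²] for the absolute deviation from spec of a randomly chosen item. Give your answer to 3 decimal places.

68.095

For each component E[X²] = Var + (mean)², giving A: 65.96; B: 192.08; C: 2; D: 54.98.
Overall E[X²] = 0.0833333·65.96 + 0.25·192.08 + 0.416667·2 + 0.25·54.98 = 68.095.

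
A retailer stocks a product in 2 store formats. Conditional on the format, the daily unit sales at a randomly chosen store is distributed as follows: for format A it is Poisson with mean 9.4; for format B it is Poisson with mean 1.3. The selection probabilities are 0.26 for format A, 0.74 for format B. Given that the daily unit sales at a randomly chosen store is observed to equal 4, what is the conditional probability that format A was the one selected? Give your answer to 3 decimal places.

0.226

Likelihoods P(X=4 | ·): A: 0.0269111; B: 0.0324324.
Posterior ∝ prior × likelihood. Numerator for A: 0.26·0.0269111 = 0.0069969.
Normalizing constant: 0.26·0.0269111 + 0.74·0.0324324 = 0.0309969.
P(A | observation) = 0.0069969 / 0.0309969 = 0.225729.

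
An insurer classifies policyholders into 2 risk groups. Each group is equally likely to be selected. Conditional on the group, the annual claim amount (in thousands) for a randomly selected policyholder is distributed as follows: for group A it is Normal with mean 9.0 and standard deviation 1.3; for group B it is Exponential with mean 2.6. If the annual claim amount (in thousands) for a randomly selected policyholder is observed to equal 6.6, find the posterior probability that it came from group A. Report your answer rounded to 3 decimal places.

0.648

Likelihoods f(6.6 | ·): A: 0.05583; B: 0.0303799.
Posterior ∝ prior × likelihood. Numerator for A: 0.5·0.05583 = 0.027915.
Normalizing constant: 0.5·0.05583 + 0.5·0.0303799 = 0.0431049.
P(A | observation) = 0.027915 / 0.0431049 = 0.647605.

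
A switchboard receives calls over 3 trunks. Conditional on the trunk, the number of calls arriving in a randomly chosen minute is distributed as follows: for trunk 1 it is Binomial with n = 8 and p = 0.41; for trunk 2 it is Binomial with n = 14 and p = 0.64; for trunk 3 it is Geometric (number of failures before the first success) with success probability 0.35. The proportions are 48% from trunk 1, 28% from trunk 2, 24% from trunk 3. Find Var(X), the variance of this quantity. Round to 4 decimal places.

11.0651

Per component, 1: μ=3.28, E[X²]=12.6936; 2: μ=8.96, E[X²]=83.5072; 3: μ=1.85714, E[X²]=8.7551.
E[X] = 0.48·3.28 + 0.28·8.96 + 0.24·1.85714 = 4.52891.
E[X²] = 0.48·12.6936 + 0.28·83.5072 + 0.24·8.7551 = 31.5762.
Var(X) = E[X²] − (E[X])² = 31.5762 − 20.5111 = 11.0651.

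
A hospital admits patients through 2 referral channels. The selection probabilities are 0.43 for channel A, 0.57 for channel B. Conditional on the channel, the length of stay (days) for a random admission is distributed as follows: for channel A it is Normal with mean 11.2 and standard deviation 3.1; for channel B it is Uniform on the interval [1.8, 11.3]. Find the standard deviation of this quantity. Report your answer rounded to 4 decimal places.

3.7039

Per component, A: μ=11.2, E[X²]=135.05; B: μ=6.55, E[X²]=50.4233.
E[X] = 0.43·11.2 + 0.57·6.55 = 8.5495.
E[X²] = 0.43·135.05 + 0.57·50.4233 = 86.8128.
Var(X) = E[X²] − (E[X])² = 86.8128 − 73.094 = 13.7188.
SD(X) = √13.7188 = 3.7039.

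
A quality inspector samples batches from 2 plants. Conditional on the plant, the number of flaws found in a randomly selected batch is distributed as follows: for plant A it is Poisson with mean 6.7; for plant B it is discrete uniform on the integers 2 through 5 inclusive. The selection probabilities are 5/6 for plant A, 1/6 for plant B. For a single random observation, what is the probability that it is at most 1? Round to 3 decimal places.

0.008

Conditional on each plant, P(X ≤ 1): A: 0.00947802; B: 0.
By total probability, P(X ≤ 1) = 0.833333·0.00947802 + 0.166667·0 = 0.00789835.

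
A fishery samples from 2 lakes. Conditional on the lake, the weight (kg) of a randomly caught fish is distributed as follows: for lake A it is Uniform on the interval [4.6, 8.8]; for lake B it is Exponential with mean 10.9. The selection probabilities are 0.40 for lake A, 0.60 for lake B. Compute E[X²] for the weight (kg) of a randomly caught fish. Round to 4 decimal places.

161.1160

For each component E[X²] = Var + (mean)², giving A: 46.36; B: 237.62.
Overall E[X²] = 0.4·46.36 + 0.6·237.62 = 161.116.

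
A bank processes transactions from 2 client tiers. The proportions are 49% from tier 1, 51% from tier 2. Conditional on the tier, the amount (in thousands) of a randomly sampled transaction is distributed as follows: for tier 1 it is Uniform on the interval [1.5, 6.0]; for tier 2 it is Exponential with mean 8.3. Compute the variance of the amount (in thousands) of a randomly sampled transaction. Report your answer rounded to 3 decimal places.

Per component, 1: μ=3.75, E[X²]=15.75; 2: μ=8.3, E[X²]=137.78.
E[X] = 0.49·3.75 + 0.51·8.3 = 6.0705.
E[X²] = 0.49·15.75 + 0.51·137.78 = 77.9853.
Var(X) = E[X²] − (E[X])² = 77.9853 − 36.851 = 41.1343.

41.134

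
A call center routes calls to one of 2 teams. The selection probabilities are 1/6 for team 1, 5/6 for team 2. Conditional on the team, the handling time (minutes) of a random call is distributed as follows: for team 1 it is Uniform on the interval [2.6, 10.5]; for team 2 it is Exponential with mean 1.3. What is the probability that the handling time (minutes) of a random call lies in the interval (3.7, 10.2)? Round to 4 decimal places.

Conditional on each team, P(3.7 < X < 10.2): 1: 0.822785; 2: 0.057676.
By total probability, P(3.7 < X < 10.2) = 0.166667·0.822785 + 0.833333·0.057676 = 0.185194.

0.1852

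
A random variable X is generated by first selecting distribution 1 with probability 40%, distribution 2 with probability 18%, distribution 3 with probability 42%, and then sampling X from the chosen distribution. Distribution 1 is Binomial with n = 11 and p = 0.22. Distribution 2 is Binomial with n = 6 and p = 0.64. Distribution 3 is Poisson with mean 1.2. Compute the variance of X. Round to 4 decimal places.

Per component, 1: μ=2.42, E[X²]=7.744; 2: μ=3.84, E[X²]=16.128; 3: μ=1.2, E[X²]=2.64.
E[X] = 0.4·2.42 + 0.18·3.84 + 0.42·1.2 = 2.1632.
E[X²] = 0.4·7.744 + 0.18·16.128 + 0.42·2.64 = 7.10944.
Var(X) = E[X²] − (E[X])² = 7.10944 − 4.67943 = 2.43001.

2.4300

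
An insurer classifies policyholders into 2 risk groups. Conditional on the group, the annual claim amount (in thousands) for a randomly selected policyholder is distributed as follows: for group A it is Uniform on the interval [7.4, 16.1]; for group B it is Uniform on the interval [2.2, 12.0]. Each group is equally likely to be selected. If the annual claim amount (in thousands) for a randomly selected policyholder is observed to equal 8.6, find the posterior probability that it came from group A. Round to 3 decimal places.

0.530

Likelihoods f(8.6 | ·): A: 0.114943; B: 0.102041.
Posterior ∝ prior × likelihood. Numerator for A: 0.5·0.114943 = 0.0574713.
Normalizing constant: 0.5·0.114943 + 0.5·0.102041 = 0.108492.
P(A | observation) = 0.0574713 / 0.108492 = 0.52973.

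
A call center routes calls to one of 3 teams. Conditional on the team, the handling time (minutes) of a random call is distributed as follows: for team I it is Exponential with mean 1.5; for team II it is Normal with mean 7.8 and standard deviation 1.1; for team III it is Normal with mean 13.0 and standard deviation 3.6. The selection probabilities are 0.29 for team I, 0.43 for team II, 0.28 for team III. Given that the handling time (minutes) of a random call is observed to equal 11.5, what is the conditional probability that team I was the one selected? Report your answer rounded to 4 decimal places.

0.0031

Likelihoods f(11.5 | ·): I: 0.000312117; II: 0.00126678; III: 0.101603.
Posterior ∝ prior × likelihood. Numerator for I: 0.29·0.000312117 = 9.0514e-05.
Normalizing constant: 0.29·0.000312117 + 0.43·0.00126678 + 0.28·0.101603 = 0.0290842.
P(I | observation) = 9.0514e-05 / 0.0290842 = 0.00311214.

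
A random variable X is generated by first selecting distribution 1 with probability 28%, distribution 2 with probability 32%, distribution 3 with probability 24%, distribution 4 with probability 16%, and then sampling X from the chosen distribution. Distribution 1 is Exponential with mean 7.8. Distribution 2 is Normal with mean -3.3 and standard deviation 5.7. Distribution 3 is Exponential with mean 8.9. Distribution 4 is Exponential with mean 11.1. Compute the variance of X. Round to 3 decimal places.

Per component, 1: μ=7.8, E[X²]=121.68; 2: μ=-3.3, E[X²]=43.38; 3: μ=8.9, E[X²]=158.42; 4: μ=11.1, E[X²]=246.42.
E[X] = 0.28·7.8 + 0.32·-3.3 + 0.24·8.9 + 0.16·11.1 = 5.04.
E[X²] = 0.28·121.68 + 0.32·43.38 + 0.24·158.42 + 0.16·246.42 = 125.4.
Var(X) = E[X²] − (E[X])² = 125.4 − 25.4016 = 99.9984.

99.998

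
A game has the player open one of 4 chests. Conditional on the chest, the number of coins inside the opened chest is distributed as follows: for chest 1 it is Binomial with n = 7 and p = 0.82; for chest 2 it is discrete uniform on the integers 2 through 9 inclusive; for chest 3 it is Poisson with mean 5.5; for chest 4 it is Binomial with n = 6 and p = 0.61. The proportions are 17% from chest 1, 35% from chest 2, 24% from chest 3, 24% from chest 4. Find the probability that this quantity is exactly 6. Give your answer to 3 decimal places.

Conditional on each chest, P(X = 6): 1: 0.383048; 2: 0.125; 3: 0.157117; 4: 0.0515204.
By total probability, P(X = 6) = 0.17·0.383048 + 0.35·0.125 + 0.24·0.157117 + 0.24·0.0515204 = 0.158941.

0.159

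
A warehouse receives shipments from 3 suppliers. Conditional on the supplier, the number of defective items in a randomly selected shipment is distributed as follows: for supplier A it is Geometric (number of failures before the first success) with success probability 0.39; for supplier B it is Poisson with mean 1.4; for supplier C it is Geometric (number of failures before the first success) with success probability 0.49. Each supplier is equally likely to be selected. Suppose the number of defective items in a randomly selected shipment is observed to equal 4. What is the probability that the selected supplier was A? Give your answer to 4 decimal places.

Likelihoods P(X=4 | ·): A: 0.0539988; B: 0.039472; C: 0.0331495.
Posterior ∝ prior × likelihood. Numerator for A: 0.333333·0.0539988 = 0.0179996.
Normalizing constant: 0.333333·0.0539988 + 0.333333·0.039472 + 0.333333·0.0331495 = 0.0422067.
P(A | observation) = 0.0179996 / 0.0422067 = 0.426463.

0.4265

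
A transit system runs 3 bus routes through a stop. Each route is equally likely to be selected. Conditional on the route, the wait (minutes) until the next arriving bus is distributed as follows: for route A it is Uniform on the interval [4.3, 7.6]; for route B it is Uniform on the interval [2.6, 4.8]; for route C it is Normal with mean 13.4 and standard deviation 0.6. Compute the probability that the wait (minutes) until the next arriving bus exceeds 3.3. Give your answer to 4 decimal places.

Conditional on each route, P(X > 3.3): A: 1; B: 0.681818; C: 1.
By total probability, P(X > 3.3) = 0.333333·1 + 0.333333·0.681818 + 0.333333·1 = 0.893939.

0.8939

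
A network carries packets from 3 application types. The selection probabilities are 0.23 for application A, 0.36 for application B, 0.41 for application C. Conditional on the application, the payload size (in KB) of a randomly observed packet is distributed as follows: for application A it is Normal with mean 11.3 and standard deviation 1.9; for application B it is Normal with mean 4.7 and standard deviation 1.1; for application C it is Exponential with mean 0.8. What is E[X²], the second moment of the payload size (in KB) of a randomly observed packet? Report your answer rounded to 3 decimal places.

39.112

For each component E[X²] = Var + (mean)², giving A: 131.3; B: 23.3; C: 1.28.
Overall E[X²] = 0.23·131.3 + 0.36·23.3 + 0.41·1.28 = 39.1118.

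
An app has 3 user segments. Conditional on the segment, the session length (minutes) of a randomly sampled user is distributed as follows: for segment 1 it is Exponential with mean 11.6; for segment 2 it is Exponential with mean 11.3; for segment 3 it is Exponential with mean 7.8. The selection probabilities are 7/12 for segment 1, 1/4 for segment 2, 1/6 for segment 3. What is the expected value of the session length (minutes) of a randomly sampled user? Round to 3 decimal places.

Component means — 1: 11.6; 2: 11.3; 3: 7.8.
E[X] = 0.583333·11.6 + 0.25·11.3 + 0.166667·7.8 = 10.8917.

10.892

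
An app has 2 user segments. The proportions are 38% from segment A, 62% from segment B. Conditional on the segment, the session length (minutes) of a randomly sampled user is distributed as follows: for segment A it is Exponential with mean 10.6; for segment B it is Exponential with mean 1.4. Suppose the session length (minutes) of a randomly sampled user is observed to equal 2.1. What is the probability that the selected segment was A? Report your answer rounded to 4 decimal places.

0.2293

Likelihoods f(2.1 | ·): A: 0.0773846; B: 0.159379.
Posterior ∝ prior × likelihood. Numerator for A: 0.38·0.0773846 = 0.0294062.
Normalizing constant: 0.38·0.0773846 + 0.62·0.159379 = 0.128221.
P(A | observation) = 0.0294062 / 0.128221 = 0.22934.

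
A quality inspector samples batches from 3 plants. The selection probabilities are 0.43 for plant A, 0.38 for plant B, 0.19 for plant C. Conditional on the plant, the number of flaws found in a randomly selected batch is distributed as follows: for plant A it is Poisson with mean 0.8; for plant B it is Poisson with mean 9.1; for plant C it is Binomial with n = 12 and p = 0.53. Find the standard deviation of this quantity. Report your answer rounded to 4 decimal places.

Per component, A: μ=0.8, E[X²]=1.44; B: μ=9.1, E[X²]=91.91; C: μ=6.36, E[X²]=43.4388.
E[X] = 0.43·0.8 + 0.38·9.1 + 0.19·6.36 = 5.0104.
E[X²] = 0.43·1.44 + 0.38·91.91 + 0.19·43.4388 = 43.7984.
Var(X) = E[X²] − (E[X])² = 43.7984 − 25.1041 = 18.6943.
SD(X) = √18.6943 = 4.32369.

4.3237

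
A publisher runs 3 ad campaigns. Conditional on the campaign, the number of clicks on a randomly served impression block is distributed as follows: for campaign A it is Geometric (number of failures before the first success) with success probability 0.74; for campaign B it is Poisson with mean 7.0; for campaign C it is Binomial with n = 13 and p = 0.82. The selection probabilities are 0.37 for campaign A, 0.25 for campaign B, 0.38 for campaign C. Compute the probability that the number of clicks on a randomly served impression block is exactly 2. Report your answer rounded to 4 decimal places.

Conditional on each campaign, P(X = 2): A: 0.050024; B: 0.0223411; C: 3.3707e-07.
By total probability, P(X = 2) = 0.37·0.050024 + 0.25·0.0223411 + 0.38·3.3707e-07 = 0.0240943.

0.0241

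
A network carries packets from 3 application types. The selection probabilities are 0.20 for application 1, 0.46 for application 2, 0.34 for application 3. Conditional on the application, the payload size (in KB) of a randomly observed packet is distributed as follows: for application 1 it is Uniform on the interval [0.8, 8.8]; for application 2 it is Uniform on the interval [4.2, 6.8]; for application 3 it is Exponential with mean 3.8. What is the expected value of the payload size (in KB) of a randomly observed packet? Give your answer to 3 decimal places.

4.782

Component means — 1: 4.8; 2: 5.5; 3: 3.8.
E[X] = 0.2·4.8 + 0.46·5.5 + 0.34·3.8 = 4.782.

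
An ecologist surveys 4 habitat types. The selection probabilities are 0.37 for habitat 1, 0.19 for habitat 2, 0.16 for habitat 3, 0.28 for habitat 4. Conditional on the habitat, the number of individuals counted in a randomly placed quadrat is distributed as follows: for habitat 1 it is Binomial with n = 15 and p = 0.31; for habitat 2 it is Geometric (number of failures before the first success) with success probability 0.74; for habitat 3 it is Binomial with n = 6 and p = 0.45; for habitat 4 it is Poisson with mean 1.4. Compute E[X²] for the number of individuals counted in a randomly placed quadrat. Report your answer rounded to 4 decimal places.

For each component E[X²] = Var + (mean)², giving 1: 24.831; 2: 0.598247; 3: 8.775; 4: 3.36.
Overall E[X²] = 0.37·24.831 + 0.19·0.598247 + 0.16·8.775 + 0.28·3.36 = 11.6459.

11.6459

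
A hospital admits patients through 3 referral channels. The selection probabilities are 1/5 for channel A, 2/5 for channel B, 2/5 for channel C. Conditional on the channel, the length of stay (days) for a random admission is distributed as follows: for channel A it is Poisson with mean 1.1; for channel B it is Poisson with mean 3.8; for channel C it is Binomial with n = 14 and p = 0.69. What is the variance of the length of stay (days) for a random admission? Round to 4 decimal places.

Per component, A: μ=1.1, E[X²]=2.31; B: μ=3.8, E[X²]=18.24; C: μ=9.66, E[X²]=96.3102.
E[X] = 0.2·1.1 + 0.4·3.8 + 0.4·9.66 = 5.604.
E[X²] = 0.2·2.31 + 0.4·18.24 + 0.4·96.3102 = 46.2821.
Var(X) = E[X²] − (E[X])² = 46.2821 − 31.4048 = 14.8773.

14.8773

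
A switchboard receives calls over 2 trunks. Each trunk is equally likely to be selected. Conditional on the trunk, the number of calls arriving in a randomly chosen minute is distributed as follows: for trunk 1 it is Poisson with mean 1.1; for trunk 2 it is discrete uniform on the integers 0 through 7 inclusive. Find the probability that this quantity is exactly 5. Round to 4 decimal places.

0.0647

Conditional on each trunk, P(X = 5): 1: 0.00446744; 2: 0.125.
By total probability, P(X = 5) = 0.5·0.00446744 + 0.5·0.125 = 0.0647337.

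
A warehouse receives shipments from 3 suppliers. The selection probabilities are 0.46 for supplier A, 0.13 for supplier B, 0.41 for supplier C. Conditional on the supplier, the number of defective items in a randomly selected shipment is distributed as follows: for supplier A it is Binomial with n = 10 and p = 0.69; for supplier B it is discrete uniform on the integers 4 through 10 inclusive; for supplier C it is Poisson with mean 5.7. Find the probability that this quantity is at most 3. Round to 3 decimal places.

0.080

Conditional on each supplier, P(X ≤ 3): A: 0.0128637; B: 0; C: 0.180048.
By total probability, P(X ≤ 3) = 0.46·0.0128637 + 0.13·0 + 0.41·0.180048 = 0.079737.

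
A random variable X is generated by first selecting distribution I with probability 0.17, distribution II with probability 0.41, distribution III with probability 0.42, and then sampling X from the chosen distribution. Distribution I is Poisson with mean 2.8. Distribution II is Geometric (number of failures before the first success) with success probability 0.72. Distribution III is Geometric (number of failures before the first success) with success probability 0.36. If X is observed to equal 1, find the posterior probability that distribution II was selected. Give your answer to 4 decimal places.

Likelihoods P(X=1 | ·): I: 0.170268; II: 0.2016; III: 0.2304.
Posterior ∝ prior × likelihood. Numerator for II: 0.41·0.2016 = 0.082656.
Normalizing constant: 0.17·0.170268 + 0.41·0.2016 + 0.42·0.2304 = 0.20837.
P(II | observation) = 0.082656 / 0.20837 = 0.39668.

0.3967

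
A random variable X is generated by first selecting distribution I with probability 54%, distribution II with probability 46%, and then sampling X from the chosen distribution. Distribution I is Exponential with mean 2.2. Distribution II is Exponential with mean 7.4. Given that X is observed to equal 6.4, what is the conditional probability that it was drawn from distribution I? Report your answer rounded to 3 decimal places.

0.338

Likelihoods f(6.4 | ·): I: 0.0247842; II: 0.0569065.
Posterior ∝ prior × likelihood. Numerator for I: 0.54·0.0247842 = 0.0133835.
Normalizing constant: 0.54·0.0247842 + 0.46·0.0569065 = 0.0395605.
P(I | observation) = 0.0133835 / 0.0395605 = 0.338304.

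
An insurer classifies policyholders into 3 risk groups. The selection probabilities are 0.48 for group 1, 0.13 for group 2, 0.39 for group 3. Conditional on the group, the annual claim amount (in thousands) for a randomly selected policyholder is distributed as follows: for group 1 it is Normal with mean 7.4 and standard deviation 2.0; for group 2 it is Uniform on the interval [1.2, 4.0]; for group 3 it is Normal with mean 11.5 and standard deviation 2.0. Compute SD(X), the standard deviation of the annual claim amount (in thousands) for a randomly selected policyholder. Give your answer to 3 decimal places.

Per component, 1: μ=7.4, E[X²]=58.76; 2: μ=2.6, E[X²]=7.41333; 3: μ=11.5, E[X²]=136.25.
E[X] = 0.48·7.4 + 0.13·2.6 + 0.39·11.5 = 8.375.
E[X²] = 0.48·58.76 + 0.13·7.41333 + 0.39·136.25 = 82.306.
Var(X) = E[X²] − (E[X])² = 82.306 − 70.1406 = 12.1654.
SD(X) = √12.1654 = 3.48789.

3.488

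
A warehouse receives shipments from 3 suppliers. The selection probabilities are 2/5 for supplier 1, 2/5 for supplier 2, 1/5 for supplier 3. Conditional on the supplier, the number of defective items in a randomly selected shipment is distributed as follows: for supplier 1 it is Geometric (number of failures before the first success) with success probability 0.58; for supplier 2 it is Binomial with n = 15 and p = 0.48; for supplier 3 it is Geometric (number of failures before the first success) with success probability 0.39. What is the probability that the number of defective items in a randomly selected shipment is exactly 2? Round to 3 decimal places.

Conditional on each supplier, P(X = 2): 1: 0.102312; 2: 0.00491717; 3: 0.145119.
By total probability, P(X = 2) = 0.4·0.102312 + 0.4·0.00491717 + 0.2·0.145119 = 0.0719155.

0.072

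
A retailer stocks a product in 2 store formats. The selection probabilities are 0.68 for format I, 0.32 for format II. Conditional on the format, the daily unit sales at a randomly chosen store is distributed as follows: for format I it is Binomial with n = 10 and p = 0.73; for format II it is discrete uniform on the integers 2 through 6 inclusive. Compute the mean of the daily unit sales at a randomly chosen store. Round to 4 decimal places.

Component means — I: 7.3; II: 4.
E[X] = 0.68·7.3 + 0.32·4 = 6.244.

6.2440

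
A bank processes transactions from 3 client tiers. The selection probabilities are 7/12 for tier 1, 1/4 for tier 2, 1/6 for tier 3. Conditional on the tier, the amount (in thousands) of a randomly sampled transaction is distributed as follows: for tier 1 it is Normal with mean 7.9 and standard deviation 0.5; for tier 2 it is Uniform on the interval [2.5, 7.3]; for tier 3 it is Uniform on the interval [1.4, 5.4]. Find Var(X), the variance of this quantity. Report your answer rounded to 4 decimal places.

Per component, 1: μ=7.9, E[X²]=62.66; 2: μ=4.9, E[X²]=25.93; 3: μ=3.4, E[X²]=12.8933.
E[X] = 0.583333·7.9 + 0.25·4.9 + 0.166667·3.4 = 6.4.
E[X²] = 0.583333·62.66 + 0.25·25.93 + 0.166667·12.8933 = 45.1831.
Var(X) = E[X²] − (E[X])² = 45.1831 − 40.96 = 4.22306.

4.2231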